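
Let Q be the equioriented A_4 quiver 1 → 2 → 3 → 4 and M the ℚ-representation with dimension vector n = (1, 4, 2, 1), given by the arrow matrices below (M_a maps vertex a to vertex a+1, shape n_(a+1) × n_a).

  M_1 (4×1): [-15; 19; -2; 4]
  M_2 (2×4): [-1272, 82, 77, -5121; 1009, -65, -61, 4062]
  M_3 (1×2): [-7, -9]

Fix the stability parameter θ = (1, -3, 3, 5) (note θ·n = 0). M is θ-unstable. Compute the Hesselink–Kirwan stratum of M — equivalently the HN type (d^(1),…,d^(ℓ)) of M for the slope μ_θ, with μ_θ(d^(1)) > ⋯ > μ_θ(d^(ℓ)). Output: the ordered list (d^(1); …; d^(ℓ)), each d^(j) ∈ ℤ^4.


Via rank(M_{q-1}∘⋯∘M_p): M ≅ I[1,2], I[2,2], I[2,3], I[2,4].
μ_θ-semistable layers: μ^(1)=5; μ^(2)=3; μ^(3)=-1; μ^(4)=-3

((0, 0, 0, 1); (0, 0, 2, 0); (1, 1, 0, 0); (0, 3, 0, 0))


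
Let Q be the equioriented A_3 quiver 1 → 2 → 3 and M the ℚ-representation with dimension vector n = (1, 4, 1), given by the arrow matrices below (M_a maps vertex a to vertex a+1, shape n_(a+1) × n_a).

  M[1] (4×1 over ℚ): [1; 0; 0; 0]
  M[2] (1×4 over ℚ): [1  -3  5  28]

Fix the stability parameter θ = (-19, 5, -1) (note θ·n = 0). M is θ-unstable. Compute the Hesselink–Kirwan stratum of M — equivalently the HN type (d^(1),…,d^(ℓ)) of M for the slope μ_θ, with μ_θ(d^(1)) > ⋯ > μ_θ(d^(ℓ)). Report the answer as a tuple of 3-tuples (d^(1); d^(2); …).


Interval decomposition of M: I[1,3], I[2,2]^3.
HN type (ℓ=3): μ^(1)=5; μ^(2)=2; μ^(3)=-19

((0, 3, 0); (0, 1, 1); (1, 0, 0))


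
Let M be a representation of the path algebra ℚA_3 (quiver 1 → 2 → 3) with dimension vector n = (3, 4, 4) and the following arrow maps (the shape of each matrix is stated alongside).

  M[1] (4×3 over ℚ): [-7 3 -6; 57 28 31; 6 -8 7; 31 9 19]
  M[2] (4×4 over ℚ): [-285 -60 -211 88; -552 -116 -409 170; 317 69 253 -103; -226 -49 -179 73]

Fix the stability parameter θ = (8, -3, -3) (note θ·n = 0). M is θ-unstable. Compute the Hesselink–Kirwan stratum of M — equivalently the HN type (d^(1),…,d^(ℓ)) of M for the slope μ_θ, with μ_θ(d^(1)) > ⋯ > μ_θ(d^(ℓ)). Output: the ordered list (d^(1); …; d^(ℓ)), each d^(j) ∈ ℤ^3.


Via rank(M_{q-1}∘⋯∘M_p): M ≅ I[1,3]^3, I[2,2], I[3,3].
μ_θ-semistable layers: μ^(1)=2/3; μ^(2)=-3

((3, 3, 3); (0, 1, 1))


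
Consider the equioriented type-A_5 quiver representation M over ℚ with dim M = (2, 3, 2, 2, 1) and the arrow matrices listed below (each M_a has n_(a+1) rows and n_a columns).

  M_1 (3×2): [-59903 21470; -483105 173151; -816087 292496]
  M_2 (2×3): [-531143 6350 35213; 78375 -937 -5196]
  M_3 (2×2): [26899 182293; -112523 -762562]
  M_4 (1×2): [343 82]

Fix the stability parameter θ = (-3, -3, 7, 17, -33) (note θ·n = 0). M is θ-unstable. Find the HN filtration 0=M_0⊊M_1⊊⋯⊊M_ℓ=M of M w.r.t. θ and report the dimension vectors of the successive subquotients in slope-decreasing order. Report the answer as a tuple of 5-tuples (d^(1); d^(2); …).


Via rank(M_{q-1}∘⋯∘M_p): M ≅ I[1,2], I[1,5], I[2,4].
μ_θ-semistable layers: μ^(1)=17; μ^(2)=7; μ^(3)=-3

((0, 0, 0, 1, 0); (0, 0, 1, 0, 0); (2, 3, 1, 1, 1))


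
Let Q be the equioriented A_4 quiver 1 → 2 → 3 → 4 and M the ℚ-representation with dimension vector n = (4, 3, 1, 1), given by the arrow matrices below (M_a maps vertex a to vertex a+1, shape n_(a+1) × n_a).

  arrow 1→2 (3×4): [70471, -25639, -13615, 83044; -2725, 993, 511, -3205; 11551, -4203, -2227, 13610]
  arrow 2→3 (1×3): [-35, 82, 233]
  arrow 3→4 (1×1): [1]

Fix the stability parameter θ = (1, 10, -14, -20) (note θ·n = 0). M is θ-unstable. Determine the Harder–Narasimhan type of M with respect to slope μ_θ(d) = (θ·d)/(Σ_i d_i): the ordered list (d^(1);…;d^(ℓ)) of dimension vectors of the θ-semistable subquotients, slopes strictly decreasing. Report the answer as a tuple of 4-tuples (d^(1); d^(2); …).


Via rank(M_{q-1}∘⋯∘M_p): M ≅ I[1,1], I[1,2]^2, I[1,4].
μ_θ-semistable layers: μ^(1)=10; μ^(2)=1; μ^(3)=-23/4

((0, 2, 0, 0); (3, 0, 0, 0); (1, 1, 1, 1))


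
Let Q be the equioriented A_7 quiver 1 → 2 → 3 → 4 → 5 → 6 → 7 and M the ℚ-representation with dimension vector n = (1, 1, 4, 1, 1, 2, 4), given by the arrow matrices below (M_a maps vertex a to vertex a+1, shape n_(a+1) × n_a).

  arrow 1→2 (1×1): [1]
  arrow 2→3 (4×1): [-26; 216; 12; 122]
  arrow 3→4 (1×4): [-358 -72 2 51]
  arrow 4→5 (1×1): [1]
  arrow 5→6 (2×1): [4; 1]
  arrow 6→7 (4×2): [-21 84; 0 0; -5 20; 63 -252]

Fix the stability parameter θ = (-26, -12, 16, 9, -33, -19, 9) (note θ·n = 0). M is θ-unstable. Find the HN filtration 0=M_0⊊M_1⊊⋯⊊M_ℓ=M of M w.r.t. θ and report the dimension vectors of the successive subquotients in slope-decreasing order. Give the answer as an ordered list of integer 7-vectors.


Interval decomposition of M: I[1,6], I[3,3]^3, I[6,7], I[7,7]^3.
HN type (ℓ=6): μ^(1)=16; μ^(2)=9; μ^(3)=-27/4; μ^(4)=-12; μ^(5)=-19; μ^(6)=-26

((0, 0, 3, 0, 0, 0, 0); (0, 0, 0, 0, 0, 0, 4); (0, 0, 1, 1, 1, 1, 0); (0, 1, 0, 0, 0, 0, 0); (0, 0, 0, 0, 0, 1, 0); (1, 0, 0, 0, 0, 0, 0))


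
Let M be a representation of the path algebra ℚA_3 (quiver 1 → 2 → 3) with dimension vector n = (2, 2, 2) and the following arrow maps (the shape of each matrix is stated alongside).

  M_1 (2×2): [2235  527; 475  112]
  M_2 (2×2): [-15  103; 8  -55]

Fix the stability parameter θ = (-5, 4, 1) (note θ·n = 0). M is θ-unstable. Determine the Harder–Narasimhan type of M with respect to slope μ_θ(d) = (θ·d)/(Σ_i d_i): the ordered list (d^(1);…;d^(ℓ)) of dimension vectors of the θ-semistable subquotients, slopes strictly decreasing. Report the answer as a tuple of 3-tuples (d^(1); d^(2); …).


Via rank(M_{q-1}∘⋯∘M_p): M ≅ I[1,3]^2.
μ_θ-semistable layers: μ^(1)=5/2; μ^(2)=-5

((0, 2, 2); (2, 0, 0))


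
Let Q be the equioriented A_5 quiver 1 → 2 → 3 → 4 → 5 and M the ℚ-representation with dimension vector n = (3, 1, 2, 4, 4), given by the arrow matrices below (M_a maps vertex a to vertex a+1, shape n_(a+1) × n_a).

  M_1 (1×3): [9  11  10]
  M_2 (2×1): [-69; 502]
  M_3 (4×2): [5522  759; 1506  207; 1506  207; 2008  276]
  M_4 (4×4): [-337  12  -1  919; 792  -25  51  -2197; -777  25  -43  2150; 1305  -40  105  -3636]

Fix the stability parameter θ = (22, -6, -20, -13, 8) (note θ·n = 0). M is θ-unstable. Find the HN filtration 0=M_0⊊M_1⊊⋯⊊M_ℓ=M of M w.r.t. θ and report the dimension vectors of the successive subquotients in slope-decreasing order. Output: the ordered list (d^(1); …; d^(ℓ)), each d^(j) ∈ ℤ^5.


Interval decomposition of M: I[1,1]^2, I[1,3], I[3,5], I[4,5]^3.
HN type (ℓ=5): μ^(1)=22; μ^(2)=8; μ^(3)=-4/3; μ^(4)=-13; μ^(5)=-20

((2, 0, 0, 0, 0); (0, 0, 0, 0, 4); (1, 1, 1, 0, 0); (0, 0, 0, 4, 0); (0, 0, 1, 0, 0))


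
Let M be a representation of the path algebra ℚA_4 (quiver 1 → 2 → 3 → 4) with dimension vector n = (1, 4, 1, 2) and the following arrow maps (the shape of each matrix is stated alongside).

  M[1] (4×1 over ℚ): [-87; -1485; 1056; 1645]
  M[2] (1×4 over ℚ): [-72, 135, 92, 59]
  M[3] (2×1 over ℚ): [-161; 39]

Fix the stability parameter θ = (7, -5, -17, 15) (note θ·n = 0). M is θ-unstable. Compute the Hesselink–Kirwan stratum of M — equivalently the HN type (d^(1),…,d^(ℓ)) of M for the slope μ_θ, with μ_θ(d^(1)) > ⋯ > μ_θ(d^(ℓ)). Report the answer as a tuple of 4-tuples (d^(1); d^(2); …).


Via rank(M_{q-1}∘⋯∘M_p): M ≅ I[1,4], I[2,2]^3, I[4,4].
μ_θ-semistable layers: μ^(1)=15; μ^(2)=-5

((0, 0, 0, 2); (1, 4, 1, 0))


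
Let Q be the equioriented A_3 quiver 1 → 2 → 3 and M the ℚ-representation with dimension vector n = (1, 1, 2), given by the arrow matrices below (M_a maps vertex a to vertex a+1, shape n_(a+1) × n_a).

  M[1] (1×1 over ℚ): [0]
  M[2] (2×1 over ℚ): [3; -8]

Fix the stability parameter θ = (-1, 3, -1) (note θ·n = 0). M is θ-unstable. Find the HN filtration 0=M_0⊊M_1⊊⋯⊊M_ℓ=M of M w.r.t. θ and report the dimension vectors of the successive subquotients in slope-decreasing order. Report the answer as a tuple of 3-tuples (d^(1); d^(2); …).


Interval decomposition of M: I[1,1], I[2,3], I[3,3].
HN type (ℓ=2): μ^(1)=1; μ^(2)=-1

((0, 1, 1); (1, 0, 1))


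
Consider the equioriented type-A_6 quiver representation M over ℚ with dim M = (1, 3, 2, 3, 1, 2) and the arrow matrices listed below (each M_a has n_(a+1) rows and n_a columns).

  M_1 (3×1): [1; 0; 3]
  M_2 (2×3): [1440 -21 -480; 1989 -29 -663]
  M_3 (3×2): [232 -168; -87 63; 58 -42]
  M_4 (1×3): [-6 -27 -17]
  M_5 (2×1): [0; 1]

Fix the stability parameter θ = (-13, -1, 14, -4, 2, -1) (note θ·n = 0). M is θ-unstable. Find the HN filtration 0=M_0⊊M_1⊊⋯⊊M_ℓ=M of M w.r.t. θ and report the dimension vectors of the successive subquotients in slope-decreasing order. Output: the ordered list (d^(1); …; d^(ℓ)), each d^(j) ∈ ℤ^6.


Interval decomposition of M: I[1,2], I[2,3], I[2,6], I[4,4]^2, I[6,6].
HN type (ℓ=5): μ^(1)=14; μ^(2)=11/4; μ^(3)=-1; μ^(4)=-4; μ^(5)=-13

((0, 0, 1, 0, 0, 0); (0, 0, 1, 1, 1, 1); (0, 3, 0, 0, 0, 1); (0, 0, 0, 2, 0, 0); (1, 0, 0, 0, 0, 0))


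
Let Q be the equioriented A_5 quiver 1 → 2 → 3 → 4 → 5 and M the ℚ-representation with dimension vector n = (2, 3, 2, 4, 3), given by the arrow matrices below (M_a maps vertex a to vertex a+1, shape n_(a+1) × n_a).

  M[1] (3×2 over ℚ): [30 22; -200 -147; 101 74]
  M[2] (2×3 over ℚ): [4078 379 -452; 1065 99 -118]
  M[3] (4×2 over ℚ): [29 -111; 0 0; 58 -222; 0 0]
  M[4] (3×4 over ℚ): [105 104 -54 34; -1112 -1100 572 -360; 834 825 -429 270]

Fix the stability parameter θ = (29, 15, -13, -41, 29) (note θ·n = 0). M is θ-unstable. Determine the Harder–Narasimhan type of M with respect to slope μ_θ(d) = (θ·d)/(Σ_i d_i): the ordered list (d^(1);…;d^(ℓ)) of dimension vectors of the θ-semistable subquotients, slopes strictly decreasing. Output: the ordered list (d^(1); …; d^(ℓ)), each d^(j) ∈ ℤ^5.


Interval decomposition of M: I[1,2], I[1,3], I[2,5], I[4,4]^2, I[4,5], I[5,5].
HN type (ℓ=5): μ^(1)=29; μ^(2)=22; μ^(3)=31/3; μ^(4)=-13; μ^(5)=-41

((0, 0, 0, 0, 3); (1, 1, 0, 0, 0); (1, 1, 1, 0, 0); (0, 1, 1, 1, 0); (0, 0, 0, 3, 0))


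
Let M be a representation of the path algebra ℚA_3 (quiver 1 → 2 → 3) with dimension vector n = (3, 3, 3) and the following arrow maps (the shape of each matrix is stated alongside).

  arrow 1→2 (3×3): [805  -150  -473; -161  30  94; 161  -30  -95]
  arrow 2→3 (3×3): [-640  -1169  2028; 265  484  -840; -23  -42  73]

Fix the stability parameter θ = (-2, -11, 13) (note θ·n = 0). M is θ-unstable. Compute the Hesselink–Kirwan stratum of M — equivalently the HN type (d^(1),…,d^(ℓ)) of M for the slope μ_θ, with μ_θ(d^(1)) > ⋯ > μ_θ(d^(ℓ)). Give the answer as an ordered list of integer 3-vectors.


Interval decomposition of M: I[1,1], I[1,3]^2, I[2,3].
HN type (ℓ=4): μ^(1)=13; μ^(2)=-2; μ^(3)=-13/2; μ^(4)=-11

((0, 0, 3); (1, 0, 0); (2, 2, 0); (0, 1, 0))


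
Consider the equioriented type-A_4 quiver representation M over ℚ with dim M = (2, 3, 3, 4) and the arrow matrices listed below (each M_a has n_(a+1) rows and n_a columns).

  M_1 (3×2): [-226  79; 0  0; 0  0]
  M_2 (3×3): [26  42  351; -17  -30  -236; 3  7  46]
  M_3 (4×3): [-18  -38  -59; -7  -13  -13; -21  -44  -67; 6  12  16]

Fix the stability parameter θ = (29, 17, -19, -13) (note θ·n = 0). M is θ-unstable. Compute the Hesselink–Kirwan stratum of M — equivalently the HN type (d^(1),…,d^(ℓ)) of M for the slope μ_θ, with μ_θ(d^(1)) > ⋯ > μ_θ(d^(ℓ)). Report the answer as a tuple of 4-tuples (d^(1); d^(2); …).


Barcode: M ≅ I[1,1], I[1,4], I[2,4]^2, I[4,4]. HN layers by μ_θ (4 steps, strictly decreasing):
  μ^(1)=29; μ^(2)=7/2; μ^(3)=-5; μ^(4)=-13

((1, 0, 0, 0); (1, 1, 1, 1); (0, 2, 2, 2); (0, 0, 0, 1))


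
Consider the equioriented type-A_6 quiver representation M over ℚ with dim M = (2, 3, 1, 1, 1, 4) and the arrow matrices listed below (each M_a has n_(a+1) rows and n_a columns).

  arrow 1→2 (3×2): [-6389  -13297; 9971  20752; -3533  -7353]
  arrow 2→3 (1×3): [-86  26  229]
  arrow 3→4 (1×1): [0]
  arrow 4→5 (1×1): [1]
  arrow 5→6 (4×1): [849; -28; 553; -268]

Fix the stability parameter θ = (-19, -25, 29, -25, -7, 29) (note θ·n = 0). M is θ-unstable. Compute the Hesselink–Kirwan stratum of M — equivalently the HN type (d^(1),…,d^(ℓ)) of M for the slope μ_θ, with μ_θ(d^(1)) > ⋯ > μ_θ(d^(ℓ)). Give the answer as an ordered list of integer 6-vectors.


Barcode: M ≅ I[1,2], I[1,3], I[2,2], I[4,6], I[6,6]^3. HN layers by μ_θ (4 steps, strictly decreasing):
  μ^(1)=29; μ^(2)=-7; μ^(3)=-22; μ^(4)=-25

((0, 0, 1, 0, 0, 4); (0, 0, 0, 0, 1, 0); (2, 2, 0, 0, 0, 0); (0, 1, 0, 1, 0, 0))


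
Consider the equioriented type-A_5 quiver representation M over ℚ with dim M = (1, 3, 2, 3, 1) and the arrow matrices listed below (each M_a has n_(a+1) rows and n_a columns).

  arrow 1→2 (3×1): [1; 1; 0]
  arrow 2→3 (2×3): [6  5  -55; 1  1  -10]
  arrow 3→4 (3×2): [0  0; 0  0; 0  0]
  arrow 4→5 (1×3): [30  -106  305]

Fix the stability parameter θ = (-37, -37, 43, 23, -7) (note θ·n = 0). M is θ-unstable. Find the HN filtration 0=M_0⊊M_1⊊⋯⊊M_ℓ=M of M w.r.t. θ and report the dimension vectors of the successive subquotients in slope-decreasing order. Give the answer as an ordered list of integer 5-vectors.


Via rank(M_{q-1}∘⋯∘M_p): M ≅ I[1,3], I[2,2], I[2,3], I[4,4]^2, I[4,5].
μ_θ-semistable layers: μ^(1)=43; μ^(2)=23; μ^(3)=8; μ^(4)=-37

((0, 0, 2, 0, 0); (0, 0, 0, 2, 0); (0, 0, 0, 1, 1); (1, 3, 0, 0, 0))


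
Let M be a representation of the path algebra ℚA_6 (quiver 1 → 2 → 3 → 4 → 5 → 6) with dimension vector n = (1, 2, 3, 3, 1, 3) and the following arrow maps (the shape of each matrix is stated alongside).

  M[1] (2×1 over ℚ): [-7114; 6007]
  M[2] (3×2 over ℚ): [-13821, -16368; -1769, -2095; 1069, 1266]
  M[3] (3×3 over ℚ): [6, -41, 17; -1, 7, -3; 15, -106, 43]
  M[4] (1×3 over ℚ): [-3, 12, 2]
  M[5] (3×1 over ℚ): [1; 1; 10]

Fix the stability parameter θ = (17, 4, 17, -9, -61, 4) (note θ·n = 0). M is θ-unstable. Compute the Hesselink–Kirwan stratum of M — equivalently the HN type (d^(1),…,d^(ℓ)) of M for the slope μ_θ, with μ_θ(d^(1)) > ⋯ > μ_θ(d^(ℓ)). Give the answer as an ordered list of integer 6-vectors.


Interval decomposition of M: I[1,6], I[2,4], I[3,4], I[6,6]^2.
HN type (ℓ=2): μ^(1)=4; μ^(2)=-32/5

((0, 1, 2, 2, 0, 3); (1, 1, 1, 1, 1, 0))


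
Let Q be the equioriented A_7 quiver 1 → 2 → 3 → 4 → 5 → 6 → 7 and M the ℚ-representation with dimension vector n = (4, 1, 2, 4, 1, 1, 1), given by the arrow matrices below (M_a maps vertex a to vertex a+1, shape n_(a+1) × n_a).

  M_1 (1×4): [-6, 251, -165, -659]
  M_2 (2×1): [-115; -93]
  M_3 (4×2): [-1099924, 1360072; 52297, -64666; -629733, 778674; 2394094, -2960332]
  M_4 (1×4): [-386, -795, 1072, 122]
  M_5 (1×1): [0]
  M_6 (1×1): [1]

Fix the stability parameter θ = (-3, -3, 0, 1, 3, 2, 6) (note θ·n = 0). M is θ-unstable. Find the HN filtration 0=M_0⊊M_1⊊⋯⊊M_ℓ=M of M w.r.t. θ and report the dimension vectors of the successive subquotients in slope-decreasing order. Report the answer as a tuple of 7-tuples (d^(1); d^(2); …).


Via rank(M_{q-1}∘⋯∘M_p): M ≅ I[1,1]^3, I[1,5], I[3,3], I[4,4]^3, I[6,7].
μ_θ-semistable layers: μ^(1)=6; μ^(2)=3; μ^(3)=2; μ^(4)=1; μ^(5)=0; μ^(6)=-3

((0, 0, 0, 0, 0, 0, 1); (0, 0, 0, 0, 1, 0, 0); (0, 0, 0, 0, 0, 1, 0); (0, 0, 0, 4, 0, 0, 0); (0, 0, 2, 0, 0, 0, 0); (4, 1, 0, 0, 0, 0, 0))


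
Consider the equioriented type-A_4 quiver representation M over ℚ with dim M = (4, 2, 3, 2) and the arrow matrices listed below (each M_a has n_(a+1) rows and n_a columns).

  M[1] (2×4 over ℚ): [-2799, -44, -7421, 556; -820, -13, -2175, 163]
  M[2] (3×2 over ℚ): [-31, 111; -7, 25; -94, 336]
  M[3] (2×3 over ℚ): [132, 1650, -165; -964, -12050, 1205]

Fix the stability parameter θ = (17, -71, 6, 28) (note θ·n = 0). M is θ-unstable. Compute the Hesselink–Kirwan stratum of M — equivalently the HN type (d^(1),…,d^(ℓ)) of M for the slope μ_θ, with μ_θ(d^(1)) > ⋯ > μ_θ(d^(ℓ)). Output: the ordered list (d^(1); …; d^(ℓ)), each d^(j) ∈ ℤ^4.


Via rank(M_{q-1}∘⋯∘M_p): M ≅ I[1,1]^2, I[1,3], I[1,4], I[3,3], I[4,4].
μ_θ-semistable layers: μ^(1)=28; μ^(2)=17; μ^(3)=6; μ^(4)=-27

((0, 0, 0, 2); (2, 0, 0, 0); (0, 0, 3, 0); (2, 2, 0, 0))


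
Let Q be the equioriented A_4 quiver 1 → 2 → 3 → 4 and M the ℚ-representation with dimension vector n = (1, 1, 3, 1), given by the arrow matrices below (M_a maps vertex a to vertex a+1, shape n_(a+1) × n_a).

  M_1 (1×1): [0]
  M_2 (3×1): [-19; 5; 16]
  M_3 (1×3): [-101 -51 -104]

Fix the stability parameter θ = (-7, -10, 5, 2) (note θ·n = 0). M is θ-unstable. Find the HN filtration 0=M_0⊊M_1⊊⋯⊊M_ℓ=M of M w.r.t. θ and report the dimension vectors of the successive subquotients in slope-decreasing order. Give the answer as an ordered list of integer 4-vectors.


Interval decomposition of M: I[1,1], I[2,3], I[3,3], I[3,4].
HN type (ℓ=4): μ^(1)=5; μ^(2)=7/2; μ^(3)=-7; μ^(4)=-10

((0, 0, 2, 0); (0, 0, 1, 1); (1, 0, 0, 0); (0, 1, 0, 0))


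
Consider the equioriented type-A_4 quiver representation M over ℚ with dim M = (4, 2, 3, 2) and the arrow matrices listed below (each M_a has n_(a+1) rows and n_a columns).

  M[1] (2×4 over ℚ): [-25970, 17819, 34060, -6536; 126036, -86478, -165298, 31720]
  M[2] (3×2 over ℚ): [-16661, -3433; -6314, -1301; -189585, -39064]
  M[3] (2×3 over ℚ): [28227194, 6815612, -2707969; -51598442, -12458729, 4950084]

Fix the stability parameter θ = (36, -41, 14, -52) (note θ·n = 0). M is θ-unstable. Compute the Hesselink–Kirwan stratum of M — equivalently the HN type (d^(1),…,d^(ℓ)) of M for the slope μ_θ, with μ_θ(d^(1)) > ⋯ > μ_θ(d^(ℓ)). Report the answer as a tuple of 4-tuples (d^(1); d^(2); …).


Barcode: M ≅ I[1,1]^2, I[1,4]^2, I[3,3]. HN layers by μ_θ (3 steps, strictly decreasing):
  μ^(1)=36; μ^(2)=14; μ^(3)=-43/4

((2, 0, 0, 0); (0, 0, 1, 0); (2, 2, 2, 2))


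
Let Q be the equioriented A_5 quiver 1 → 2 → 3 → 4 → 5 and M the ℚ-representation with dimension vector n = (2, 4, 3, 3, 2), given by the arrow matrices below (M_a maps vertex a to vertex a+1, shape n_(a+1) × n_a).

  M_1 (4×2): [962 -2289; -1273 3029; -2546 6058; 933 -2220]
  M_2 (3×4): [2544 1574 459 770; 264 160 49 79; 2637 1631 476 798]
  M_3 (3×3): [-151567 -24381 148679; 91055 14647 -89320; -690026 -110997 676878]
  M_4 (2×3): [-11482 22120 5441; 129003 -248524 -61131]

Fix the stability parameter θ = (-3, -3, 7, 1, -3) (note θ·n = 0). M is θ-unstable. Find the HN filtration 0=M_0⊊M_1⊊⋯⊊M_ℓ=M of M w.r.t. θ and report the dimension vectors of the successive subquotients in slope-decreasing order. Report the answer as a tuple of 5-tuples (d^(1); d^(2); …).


Barcode: M ≅ I[1,2], I[1,5], I[2,4], I[2,5]. HN layers by μ_θ (3 steps, strictly decreasing):
  μ^(1)=4; μ^(2)=5/3; μ^(3)=-3

((0, 0, 1, 1, 0); (0, 0, 2, 2, 2); (2, 4, 0, 0, 0))


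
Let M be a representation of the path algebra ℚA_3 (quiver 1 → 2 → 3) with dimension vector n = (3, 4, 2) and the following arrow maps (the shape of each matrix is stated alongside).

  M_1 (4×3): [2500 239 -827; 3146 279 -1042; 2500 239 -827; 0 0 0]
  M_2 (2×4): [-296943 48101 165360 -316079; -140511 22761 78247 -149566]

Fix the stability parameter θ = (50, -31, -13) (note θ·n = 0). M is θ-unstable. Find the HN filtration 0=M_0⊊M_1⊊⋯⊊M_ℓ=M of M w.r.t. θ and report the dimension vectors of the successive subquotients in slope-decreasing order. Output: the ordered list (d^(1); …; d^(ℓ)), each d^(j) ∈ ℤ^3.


Barcode: M ≅ I[1,1], I[1,3]^2, I[2,2]^2. HN layers by μ_θ (3 steps, strictly decreasing):
  μ^(1)=50; μ^(2)=2; μ^(3)=-31

((1, 0, 0); (2, 2, 2); (0, 2, 0))


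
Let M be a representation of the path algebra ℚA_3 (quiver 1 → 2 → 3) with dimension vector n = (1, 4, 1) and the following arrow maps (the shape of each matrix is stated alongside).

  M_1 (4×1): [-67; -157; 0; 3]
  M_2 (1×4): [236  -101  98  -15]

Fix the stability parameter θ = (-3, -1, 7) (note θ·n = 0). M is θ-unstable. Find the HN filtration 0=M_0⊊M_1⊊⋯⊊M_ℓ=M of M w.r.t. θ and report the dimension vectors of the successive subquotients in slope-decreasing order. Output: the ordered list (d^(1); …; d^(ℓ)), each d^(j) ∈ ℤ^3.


Via rank(M_{q-1}∘⋯∘M_p): M ≅ I[1,2], I[2,2]^2, I[2,3].
μ_θ-semistable layers: μ^(1)=7; μ^(2)=-1; μ^(3)=-3

((0, 0, 1); (0, 4, 0); (1, 0, 0))


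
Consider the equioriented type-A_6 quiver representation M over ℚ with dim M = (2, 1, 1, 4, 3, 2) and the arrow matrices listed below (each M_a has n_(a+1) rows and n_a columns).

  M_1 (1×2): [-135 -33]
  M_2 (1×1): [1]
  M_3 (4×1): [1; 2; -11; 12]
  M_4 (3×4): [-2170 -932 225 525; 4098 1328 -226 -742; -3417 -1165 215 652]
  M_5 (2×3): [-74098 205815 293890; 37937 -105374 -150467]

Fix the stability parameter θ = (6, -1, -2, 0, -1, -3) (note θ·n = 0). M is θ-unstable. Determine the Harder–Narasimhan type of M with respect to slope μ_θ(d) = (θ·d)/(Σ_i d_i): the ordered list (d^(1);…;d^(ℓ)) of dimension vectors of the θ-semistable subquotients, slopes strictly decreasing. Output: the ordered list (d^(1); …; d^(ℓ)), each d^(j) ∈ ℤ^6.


Interval decomposition of M: I[1,1], I[1,6], I[4,4], I[4,5], I[4,6].
HN type (ℓ=5): μ^(1)=6; μ^(2)=0; μ^(3)=-1/6; μ^(4)=-1/2; μ^(5)=-4/3

((1, 0, 0, 0, 0, 0); (0, 0, 0, 1, 0, 0); (1, 1, 1, 1, 1, 1); (0, 0, 0, 1, 1, 0); (0, 0, 0, 1, 1, 1))


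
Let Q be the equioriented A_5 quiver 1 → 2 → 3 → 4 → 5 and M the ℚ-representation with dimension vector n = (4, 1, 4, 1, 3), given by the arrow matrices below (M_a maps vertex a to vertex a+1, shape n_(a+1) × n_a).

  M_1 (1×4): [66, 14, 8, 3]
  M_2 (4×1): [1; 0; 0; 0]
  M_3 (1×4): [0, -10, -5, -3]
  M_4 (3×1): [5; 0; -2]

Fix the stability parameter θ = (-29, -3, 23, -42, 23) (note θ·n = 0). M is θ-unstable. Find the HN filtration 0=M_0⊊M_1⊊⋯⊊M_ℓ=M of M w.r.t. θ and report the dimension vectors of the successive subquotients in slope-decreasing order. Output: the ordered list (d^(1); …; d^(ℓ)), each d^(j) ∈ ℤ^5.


Interval decomposition of M: I[1,1]^3, I[1,3], I[3,3]^2, I[3,5], I[5,5]^2.
HN type (ℓ=4): μ^(1)=23; μ^(2)=-3; μ^(3)=-19/2; μ^(4)=-29

((0, 0, 3, 0, 3); (0, 1, 0, 0, 0); (0, 0, 1, 1, 0); (4, 0, 0, 0, 0))


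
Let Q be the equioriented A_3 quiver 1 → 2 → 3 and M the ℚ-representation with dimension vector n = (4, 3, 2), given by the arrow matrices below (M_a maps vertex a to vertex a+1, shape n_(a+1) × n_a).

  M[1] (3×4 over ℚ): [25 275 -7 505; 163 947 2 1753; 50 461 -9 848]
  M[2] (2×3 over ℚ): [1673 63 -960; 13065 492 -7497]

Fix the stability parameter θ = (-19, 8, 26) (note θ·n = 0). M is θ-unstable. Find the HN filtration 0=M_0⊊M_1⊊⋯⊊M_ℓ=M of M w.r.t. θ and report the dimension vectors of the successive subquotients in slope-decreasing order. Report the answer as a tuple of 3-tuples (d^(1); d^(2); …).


Barcode: M ≅ I[1,1], I[1,2], I[1,3]^2. HN layers by μ_θ (3 steps, strictly decreasing):
  μ^(1)=26; μ^(2)=8; μ^(3)=-19

((0, 0, 2); (0, 3, 0); (4, 0, 0))


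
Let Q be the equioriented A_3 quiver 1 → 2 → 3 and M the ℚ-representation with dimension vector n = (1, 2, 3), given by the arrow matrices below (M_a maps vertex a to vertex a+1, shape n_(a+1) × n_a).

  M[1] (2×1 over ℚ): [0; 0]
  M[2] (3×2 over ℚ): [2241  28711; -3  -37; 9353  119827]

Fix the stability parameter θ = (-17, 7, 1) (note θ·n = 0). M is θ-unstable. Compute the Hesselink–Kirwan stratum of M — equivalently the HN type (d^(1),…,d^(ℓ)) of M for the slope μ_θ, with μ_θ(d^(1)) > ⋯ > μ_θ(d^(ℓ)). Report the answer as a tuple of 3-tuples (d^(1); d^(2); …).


Via rank(M_{q-1}∘⋯∘M_p): M ≅ I[1,1], I[2,3]^2, I[3,3].
μ_θ-semistable layers: μ^(1)=4; μ^(2)=1; μ^(3)=-17

((0, 2, 2); (0, 0, 1); (1, 0, 0))


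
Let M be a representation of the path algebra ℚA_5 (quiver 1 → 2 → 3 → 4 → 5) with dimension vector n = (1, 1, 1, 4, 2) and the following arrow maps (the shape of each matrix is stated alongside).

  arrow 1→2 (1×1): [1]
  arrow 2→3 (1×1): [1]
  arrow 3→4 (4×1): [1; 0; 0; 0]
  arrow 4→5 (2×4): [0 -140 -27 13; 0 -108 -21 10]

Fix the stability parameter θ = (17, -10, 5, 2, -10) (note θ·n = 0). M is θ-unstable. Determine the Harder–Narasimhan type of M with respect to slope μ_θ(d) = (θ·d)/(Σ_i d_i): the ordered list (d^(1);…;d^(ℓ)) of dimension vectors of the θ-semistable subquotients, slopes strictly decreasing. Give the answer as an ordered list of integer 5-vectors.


Via rank(M_{q-1}∘⋯∘M_p): M ≅ I[1,4], I[4,4], I[4,5]^2.
μ_θ-semistable layers: μ^(1)=7/2; μ^(2)=2; μ^(3)=-4

((1, 1, 1, 1, 0); (0, 0, 0, 1, 0); (0, 0, 0, 2, 2))


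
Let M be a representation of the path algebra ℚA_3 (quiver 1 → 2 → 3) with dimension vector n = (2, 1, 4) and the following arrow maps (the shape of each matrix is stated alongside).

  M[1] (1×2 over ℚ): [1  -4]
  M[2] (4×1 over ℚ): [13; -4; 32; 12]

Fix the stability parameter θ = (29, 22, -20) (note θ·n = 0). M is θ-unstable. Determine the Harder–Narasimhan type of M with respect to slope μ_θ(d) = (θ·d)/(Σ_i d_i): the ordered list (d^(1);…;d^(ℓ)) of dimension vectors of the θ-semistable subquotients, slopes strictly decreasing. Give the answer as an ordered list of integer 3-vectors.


Barcode: M ≅ I[1,1], I[1,3], I[3,3]^3. HN layers by μ_θ (3 steps, strictly decreasing):
  μ^(1)=29; μ^(2)=31/3; μ^(3)=-20

((1, 0, 0); (1, 1, 1); (0, 0, 3))


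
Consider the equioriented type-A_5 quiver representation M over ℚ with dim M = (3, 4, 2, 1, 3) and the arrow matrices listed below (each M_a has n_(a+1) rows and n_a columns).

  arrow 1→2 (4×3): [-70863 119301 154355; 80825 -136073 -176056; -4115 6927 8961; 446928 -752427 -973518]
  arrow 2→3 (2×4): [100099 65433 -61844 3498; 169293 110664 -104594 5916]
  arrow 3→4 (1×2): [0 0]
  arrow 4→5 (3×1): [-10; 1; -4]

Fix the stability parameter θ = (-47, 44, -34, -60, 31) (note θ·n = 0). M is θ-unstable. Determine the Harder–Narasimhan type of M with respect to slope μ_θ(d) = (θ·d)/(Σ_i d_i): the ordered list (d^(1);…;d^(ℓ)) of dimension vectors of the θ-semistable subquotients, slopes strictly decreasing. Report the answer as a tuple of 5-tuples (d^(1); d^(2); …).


Via rank(M_{q-1}∘⋯∘M_p): M ≅ I[1,2], I[1,3]^2, I[2,2], I[4,5], I[5,5]^2.
μ_θ-semistable layers: μ^(1)=44; μ^(2)=31; μ^(3)=5; μ^(4)=-47; μ^(5)=-60

((0, 2, 0, 0, 0); (0, 0, 0, 0, 3); (0, 2, 2, 0, 0); (3, 0, 0, 0, 0); (0, 0, 0, 1, 0))


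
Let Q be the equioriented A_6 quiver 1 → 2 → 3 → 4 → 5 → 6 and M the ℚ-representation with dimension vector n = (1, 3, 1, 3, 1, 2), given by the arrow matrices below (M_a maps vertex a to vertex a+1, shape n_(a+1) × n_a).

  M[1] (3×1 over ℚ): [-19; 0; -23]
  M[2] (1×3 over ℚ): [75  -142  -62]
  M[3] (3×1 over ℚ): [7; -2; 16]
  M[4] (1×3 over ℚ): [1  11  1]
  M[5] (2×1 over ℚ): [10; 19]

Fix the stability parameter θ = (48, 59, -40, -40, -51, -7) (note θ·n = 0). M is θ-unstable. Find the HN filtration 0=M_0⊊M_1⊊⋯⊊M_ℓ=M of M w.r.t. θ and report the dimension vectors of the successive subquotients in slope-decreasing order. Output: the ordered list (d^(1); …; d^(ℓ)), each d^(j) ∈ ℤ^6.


Interval decomposition of M: I[1,6], I[2,2]^2, I[4,4]^2, I[6,6].
HN type (ℓ=4): μ^(1)=59; μ^(2)=-31/6; μ^(3)=-7; μ^(4)=-40

((0, 2, 0, 0, 0, 0); (1, 1, 1, 1, 1, 1); (0, 0, 0, 0, 0, 1); (0, 0, 0, 2, 0, 0))


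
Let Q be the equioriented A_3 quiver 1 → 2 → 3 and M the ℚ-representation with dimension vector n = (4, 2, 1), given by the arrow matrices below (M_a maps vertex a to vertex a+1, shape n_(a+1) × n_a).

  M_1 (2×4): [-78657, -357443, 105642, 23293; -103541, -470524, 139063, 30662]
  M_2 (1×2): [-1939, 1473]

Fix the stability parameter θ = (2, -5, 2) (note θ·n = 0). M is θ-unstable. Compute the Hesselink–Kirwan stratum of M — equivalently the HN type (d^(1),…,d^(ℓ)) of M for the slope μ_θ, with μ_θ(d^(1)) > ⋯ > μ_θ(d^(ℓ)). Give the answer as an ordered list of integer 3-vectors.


Interval decomposition of M: I[1,1]^2, I[1,2], I[1,3].
HN type (ℓ=2): μ^(1)=2; μ^(2)=-3/2

((2, 0, 1); (2, 2, 0))


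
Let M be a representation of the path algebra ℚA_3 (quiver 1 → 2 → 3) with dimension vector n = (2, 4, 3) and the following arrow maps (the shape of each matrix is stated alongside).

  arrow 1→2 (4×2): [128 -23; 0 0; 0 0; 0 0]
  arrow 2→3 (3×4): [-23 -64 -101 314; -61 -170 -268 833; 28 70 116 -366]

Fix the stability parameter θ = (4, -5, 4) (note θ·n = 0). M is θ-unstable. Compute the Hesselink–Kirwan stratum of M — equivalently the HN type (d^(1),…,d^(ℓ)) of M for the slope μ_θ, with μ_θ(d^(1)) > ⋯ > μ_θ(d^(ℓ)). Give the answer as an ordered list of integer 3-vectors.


Barcode: M ≅ I[1,1], I[1,3], I[2,2], I[2,3]^2. HN layers by μ_θ (3 steps, strictly decreasing):
  μ^(1)=4; μ^(2)=-1/2; μ^(3)=-5

((1, 0, 3); (1, 1, 0); (0, 3, 0))


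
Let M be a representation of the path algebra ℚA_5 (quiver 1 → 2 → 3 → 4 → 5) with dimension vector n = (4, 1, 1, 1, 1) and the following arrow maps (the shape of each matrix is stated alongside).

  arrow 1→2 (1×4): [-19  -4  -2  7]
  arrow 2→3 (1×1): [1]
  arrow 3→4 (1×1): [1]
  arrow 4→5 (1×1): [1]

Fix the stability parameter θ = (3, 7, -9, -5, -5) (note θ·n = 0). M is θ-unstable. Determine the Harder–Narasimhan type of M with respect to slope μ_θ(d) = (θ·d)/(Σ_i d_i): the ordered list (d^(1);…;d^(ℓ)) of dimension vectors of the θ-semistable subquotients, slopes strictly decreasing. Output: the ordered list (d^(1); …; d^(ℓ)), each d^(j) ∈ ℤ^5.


Interval decomposition of M: I[1,1]^3, I[1,5].
HN type (ℓ=2): μ^(1)=3; μ^(2)=-9/5

((3, 0, 0, 0, 0); (1, 1, 1, 1, 1))


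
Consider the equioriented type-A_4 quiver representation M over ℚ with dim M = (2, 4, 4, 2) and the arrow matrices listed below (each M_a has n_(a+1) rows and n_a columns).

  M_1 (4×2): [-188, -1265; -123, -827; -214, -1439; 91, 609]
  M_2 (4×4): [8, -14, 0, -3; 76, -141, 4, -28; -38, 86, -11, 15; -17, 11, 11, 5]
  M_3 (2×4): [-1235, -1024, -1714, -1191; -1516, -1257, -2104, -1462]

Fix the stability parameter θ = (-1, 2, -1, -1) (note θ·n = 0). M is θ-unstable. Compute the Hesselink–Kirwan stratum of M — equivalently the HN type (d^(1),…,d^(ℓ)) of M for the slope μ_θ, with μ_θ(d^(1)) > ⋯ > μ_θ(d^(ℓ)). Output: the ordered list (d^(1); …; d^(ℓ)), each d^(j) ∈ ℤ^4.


Via rank(M_{q-1}∘⋯∘M_p): M ≅ I[1,3], I[1,4], I[2,3], I[2,4].
μ_θ-semistable layers: μ^(1)=1/2; μ^(2)=0; μ^(3)=-1

((0, 2, 2, 0); (0, 2, 2, 2); (2, 0, 0, 0))


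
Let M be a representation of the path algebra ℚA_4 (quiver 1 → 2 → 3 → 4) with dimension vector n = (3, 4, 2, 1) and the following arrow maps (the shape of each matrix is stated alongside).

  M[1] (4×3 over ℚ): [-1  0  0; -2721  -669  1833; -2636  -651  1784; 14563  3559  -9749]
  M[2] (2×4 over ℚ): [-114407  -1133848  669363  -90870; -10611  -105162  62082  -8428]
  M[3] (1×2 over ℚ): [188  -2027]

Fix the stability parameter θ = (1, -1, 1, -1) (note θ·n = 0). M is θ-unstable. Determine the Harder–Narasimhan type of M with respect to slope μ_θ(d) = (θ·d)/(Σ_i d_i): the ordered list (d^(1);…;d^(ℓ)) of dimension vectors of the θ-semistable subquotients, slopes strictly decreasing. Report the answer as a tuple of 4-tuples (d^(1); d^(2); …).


Interval decomposition of M: I[1,2], I[1,3], I[1,4], I[2,2].
HN type (ℓ=3): μ^(1)=1; μ^(2)=0; μ^(3)=-1

((0, 0, 1, 0); (3, 3, 1, 1); (0, 1, 0, 0))


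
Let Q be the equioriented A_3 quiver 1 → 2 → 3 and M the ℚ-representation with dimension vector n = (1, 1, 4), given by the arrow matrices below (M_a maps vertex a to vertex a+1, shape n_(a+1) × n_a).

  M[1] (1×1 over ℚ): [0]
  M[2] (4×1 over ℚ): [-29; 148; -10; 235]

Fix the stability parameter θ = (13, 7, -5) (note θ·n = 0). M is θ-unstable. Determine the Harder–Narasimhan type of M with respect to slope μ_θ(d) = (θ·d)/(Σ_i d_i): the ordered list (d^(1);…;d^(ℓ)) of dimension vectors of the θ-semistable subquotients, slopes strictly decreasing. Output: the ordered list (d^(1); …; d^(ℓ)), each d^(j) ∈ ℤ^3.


Interval decomposition of M: I[1,1], I[2,3], I[3,3]^3.
HN type (ℓ=3): μ^(1)=13; μ^(2)=1; μ^(3)=-5

((1, 0, 0); (0, 1, 1); (0, 0, 3))


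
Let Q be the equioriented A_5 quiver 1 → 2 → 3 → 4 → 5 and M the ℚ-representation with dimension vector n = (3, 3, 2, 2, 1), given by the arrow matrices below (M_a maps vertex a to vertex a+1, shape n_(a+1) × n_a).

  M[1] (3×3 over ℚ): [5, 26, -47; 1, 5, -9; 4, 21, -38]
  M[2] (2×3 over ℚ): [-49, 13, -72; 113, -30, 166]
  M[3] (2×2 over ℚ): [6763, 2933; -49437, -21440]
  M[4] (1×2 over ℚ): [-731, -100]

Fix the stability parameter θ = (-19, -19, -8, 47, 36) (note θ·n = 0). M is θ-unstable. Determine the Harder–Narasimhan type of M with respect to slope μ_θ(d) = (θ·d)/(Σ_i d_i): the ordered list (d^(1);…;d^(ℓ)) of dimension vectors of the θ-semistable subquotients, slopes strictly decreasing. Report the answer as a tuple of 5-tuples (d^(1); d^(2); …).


Via rank(M_{q-1}∘⋯∘M_p): M ≅ I[1,1], I[1,4], I[1,5], I[2,2].
μ_θ-semistable layers: μ^(1)=47; μ^(2)=83/2; μ^(3)=-8; μ^(4)=-19

((0, 0, 0, 1, 0); (0, 0, 0, 1, 1); (0, 0, 2, 0, 0); (3, 3, 0, 0, 0))


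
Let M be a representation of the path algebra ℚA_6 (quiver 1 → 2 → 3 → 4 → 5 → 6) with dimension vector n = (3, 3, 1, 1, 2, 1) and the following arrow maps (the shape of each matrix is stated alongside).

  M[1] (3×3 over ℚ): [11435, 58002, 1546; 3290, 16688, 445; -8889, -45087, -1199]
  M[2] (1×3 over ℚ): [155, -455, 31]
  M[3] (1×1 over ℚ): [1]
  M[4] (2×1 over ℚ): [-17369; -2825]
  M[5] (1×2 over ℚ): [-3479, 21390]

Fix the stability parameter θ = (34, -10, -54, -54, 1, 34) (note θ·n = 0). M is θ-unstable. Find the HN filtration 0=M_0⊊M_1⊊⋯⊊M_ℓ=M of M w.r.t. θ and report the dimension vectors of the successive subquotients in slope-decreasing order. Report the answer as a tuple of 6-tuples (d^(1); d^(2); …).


Interval decomposition of M: I[1,2]^2, I[1,6], I[5,5].
HN type (ℓ=4): μ^(1)=34; μ^(2)=12; μ^(3)=1; μ^(4)=-21

((0, 0, 0, 0, 0, 1); (2, 2, 0, 0, 0, 0); (0, 0, 0, 0, 2, 0); (1, 1, 1, 1, 0, 0))


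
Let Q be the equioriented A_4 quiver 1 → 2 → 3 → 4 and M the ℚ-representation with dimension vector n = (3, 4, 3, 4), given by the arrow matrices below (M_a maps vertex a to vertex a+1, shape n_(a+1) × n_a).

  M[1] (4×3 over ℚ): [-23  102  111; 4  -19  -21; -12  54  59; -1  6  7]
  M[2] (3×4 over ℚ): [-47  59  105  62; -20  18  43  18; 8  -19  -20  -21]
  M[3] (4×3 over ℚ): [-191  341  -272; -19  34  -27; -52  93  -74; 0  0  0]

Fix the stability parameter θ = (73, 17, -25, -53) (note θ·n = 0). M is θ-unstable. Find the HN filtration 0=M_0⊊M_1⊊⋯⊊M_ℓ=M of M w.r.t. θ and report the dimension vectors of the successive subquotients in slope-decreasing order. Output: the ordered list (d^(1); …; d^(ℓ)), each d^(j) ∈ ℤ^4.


Via rank(M_{q-1}∘⋯∘M_p): M ≅ I[1,2], I[1,4]^2, I[2,4], I[4,4].
μ_θ-semistable layers: μ^(1)=45; μ^(2)=3; μ^(3)=-61/3; μ^(4)=-53

((1, 1, 0, 0); (2, 2, 2, 2); (0, 1, 1, 1); (0, 0, 0, 1))


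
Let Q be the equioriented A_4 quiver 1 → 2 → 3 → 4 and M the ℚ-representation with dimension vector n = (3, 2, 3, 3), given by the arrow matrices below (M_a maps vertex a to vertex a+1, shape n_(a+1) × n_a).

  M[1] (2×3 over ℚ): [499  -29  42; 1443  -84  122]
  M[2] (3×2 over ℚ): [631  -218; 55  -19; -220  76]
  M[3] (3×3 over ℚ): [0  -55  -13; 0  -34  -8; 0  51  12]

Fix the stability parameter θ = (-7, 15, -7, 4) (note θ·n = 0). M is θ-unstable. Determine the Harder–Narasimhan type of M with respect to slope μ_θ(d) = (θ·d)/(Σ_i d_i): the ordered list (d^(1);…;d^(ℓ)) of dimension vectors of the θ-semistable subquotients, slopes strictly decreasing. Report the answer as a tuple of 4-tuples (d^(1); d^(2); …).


Barcode: M ≅ I[1,1], I[1,3], I[1,4], I[3,4], I[4,4]. HN layers by μ_θ (2 steps, strictly decreasing):
  μ^(1)=4; μ^(2)=-7

((0, 2, 2, 3); (3, 0, 1, 0))


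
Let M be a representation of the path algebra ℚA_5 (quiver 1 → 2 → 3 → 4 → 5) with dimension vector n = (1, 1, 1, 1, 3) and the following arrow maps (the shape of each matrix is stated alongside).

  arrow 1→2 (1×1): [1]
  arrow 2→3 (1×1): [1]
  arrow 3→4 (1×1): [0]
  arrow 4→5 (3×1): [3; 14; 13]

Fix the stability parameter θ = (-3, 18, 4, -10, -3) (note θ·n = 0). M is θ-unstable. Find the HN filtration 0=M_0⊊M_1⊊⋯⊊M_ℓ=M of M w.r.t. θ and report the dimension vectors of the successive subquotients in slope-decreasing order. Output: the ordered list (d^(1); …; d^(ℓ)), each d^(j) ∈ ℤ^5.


Interval decomposition of M: I[1,3], I[4,5], I[5,5]^2.
HN type (ℓ=3): μ^(1)=11; μ^(2)=-3; μ^(3)=-10

((0, 1, 1, 0, 0); (1, 0, 0, 0, 3); (0, 0, 0, 1, 0))


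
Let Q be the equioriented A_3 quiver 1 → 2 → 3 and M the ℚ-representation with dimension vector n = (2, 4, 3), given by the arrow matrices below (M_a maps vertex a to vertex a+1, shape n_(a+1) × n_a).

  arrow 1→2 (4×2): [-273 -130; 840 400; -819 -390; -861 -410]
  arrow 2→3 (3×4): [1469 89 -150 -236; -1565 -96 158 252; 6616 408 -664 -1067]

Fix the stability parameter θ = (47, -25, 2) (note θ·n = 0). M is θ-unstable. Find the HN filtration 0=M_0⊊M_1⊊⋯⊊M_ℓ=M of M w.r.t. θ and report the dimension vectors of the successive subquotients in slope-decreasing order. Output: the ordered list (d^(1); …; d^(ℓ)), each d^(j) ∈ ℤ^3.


Via rank(M_{q-1}∘⋯∘M_p): M ≅ I[1,1], I[1,3], I[2,2], I[2,3]^2.
μ_θ-semistable layers: μ^(1)=47; μ^(2)=8; μ^(3)=2; μ^(4)=-25

((1, 0, 0); (1, 1, 1); (0, 0, 2); (0, 3, 0))


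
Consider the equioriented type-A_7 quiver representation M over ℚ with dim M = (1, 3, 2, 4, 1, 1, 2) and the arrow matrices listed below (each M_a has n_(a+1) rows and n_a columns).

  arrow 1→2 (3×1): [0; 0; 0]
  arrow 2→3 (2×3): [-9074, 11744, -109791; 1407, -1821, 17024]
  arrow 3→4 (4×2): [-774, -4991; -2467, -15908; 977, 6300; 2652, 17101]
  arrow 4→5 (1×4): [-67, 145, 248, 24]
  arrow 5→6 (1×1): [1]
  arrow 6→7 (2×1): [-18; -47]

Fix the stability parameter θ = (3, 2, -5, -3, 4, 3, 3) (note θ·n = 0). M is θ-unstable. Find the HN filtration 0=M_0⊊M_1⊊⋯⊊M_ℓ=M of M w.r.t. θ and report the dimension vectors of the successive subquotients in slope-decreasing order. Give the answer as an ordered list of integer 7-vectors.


Via rank(M_{q-1}∘⋯∘M_p): M ≅ I[1,1], I[2,2], I[2,4], I[2,7], I[4,4]^2, I[7,7].
μ_θ-semistable layers: μ^(1)=10/3; μ^(2)=3; μ^(3)=2; μ^(4)=-2; μ^(5)=-3

((0, 0, 0, 0, 1, 1, 1); (1, 0, 0, 0, 0, 0, 1); (0, 1, 0, 0, 0, 0, 0); (0, 2, 2, 2, 0, 0, 0); (0, 0, 0, 2, 0, 0, 0))


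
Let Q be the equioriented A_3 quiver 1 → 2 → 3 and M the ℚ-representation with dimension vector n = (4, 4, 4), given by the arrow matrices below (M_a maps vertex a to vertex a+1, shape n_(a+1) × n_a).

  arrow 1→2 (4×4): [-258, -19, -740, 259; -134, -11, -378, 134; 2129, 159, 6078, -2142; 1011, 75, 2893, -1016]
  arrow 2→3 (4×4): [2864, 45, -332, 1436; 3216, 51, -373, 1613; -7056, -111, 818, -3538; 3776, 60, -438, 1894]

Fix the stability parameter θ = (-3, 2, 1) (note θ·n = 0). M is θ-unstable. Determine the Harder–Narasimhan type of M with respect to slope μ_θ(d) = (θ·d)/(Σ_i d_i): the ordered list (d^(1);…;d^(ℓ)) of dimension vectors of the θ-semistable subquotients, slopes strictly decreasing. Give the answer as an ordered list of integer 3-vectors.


Interval decomposition of M: I[1,2]^2, I[1,3]^2, I[3,3]^2.
HN type (ℓ=4): μ^(1)=2; μ^(2)=3/2; μ^(3)=1; μ^(4)=-3

((0, 2, 0); (0, 2, 2); (0, 0, 2); (4, 0, 0))
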